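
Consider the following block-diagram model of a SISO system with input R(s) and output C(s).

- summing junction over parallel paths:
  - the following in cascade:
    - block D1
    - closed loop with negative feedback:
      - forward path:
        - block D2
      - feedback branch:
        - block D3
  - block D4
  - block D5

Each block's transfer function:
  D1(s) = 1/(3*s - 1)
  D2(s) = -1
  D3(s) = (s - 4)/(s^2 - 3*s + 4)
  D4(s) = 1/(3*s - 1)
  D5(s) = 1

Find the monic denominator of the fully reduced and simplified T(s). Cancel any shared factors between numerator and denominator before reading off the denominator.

Step 1. reduce the feedback loop with forward D2 and return D3; result (-s^2 + 3*s - 4)/(s^2 - 4*s + 8)
Step 2. multiply D1, [D2/(1+D2*D3)] (series); result (-s^2 + 3*s - 4)/(3*s^3 - 13*s^2 + 28*s - 8)
Step 3. parallel reduction of (D1*[D2/(1+D2*D3)]), D4, D5; result (3*s^3 - 13*s^2 + 27*s - 4)/(3*s^3 - 13*s^2 + 28*s - 8)
The result of step 3 is T(s) in lowest terms. Its denominator has leading coefficient 3; dividing the denominator through by 3 makes it monic.

Hence the answer: s^3 - 13*s^2/3 + 28*s/3 - 8/3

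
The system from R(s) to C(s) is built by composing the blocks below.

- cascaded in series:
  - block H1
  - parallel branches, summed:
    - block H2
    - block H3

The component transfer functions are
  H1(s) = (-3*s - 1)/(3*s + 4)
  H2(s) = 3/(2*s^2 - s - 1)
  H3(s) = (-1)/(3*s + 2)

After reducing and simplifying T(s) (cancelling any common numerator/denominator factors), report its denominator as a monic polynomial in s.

Answer: s^4 + 3*s^3/2 - 11*s^2/18 - 13*s/9 - 4/9

Working:
1. reduce the parallel group H2, H3, giving (-2*s^2 + 10*s + 7)/(6*s^3 + s^2 - 5*s - 2)
2. reduce the series chain H1, (H2+H3), giving (6*s^3 - 28*s^2 - 31*s - 7)/(18*s^4 + 27*s^3 - 11*s^2 - 26*s - 8)
T(s) is the step-2 result (common factors already cancelled). Leading coefficient of the denominator: 18. Divide through by 18 for the monic polynomial.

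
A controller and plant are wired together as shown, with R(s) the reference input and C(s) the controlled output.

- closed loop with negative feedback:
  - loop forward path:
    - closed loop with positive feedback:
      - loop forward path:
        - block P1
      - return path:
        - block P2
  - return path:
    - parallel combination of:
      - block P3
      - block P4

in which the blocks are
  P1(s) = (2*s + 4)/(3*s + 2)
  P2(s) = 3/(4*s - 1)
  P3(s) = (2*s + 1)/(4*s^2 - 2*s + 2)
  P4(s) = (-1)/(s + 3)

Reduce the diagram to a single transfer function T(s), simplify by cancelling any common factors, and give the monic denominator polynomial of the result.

Reducing step by step:

[1] feedback reduction of P1, P2 -> (8*s^2 + 14*s - 4)/(12*s^2 - s - 14)
[2] sum the parallel branches P3, P4 -> (-2*s^2 + 9*s + 1)/(4*s^3 + 10*s^2 - 4*s + 6)
[3] reduce the feedback loop with forward [P1/(1-P1*P2)] and return (P3+P4) -> (16*s^5 + 68*s^4 + 46*s^3 - 24*s^2 + 50*s - 12)/(24*s^5 + 50*s^4 - 35*s^3 + 39*s^2 + 14*s - 44)
No further cancellation is possible in the step-3 result, so that is T(s). Its denominator becomes monic after dividing by the leading coefficient 24.

Answer: s^5 + 25*s^4/12 - 35*s^3/24 + 13*s^2/8 + 7*s/12 - 11/6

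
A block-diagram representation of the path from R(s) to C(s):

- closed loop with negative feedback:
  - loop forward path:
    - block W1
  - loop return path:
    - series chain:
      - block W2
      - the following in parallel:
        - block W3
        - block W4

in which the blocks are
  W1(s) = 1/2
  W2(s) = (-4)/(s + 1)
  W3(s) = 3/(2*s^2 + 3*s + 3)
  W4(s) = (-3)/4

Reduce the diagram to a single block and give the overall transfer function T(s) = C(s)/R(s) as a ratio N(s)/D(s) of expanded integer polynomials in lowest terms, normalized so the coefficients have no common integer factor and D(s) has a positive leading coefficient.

First reduce the diagram to T(s).

Step 1: reduce the parallel group W3, W4: (-6*s^2 - 9*s + 3)/(8*s^2 + 12*s + 12)
Step 2: reduce the series chain W2, (W3+W4): (6*s^2 + 9*s - 3)/(2*s^3 + 5*s^2 + 6*s + 3)
Step 3: reduce the feedback loop with forward W1 and return (W2*(W3+W4)): this yields T(s), and no further normalization is needed

Answer: (2*s^3 + 5*s^2 + 6*s + 3)/(4*s^3 + 16*s^2 + 21*s + 3)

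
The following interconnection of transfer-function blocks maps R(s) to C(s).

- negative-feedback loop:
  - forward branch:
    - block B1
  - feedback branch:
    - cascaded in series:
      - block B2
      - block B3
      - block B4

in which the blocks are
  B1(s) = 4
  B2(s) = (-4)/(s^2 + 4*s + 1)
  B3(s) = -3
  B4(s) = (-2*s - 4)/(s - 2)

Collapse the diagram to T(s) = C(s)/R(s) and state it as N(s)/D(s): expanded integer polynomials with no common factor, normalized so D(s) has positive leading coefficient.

The answer is (4*s^3 + 8*s^2 - 28*s - 8)/(s^3 + 2*s^2 - 103*s - 194).

Reasoning:
Step 1 - multiply B2, B3, B4 (series); result (-24*s - 48)/(s^3 + 2*s^2 - 7*s - 2)
Step 2 - close the feedback loop around B1, (B2*B3*B4), which is the overall transfer function T(s) = C(s)/R(s) in lowest terms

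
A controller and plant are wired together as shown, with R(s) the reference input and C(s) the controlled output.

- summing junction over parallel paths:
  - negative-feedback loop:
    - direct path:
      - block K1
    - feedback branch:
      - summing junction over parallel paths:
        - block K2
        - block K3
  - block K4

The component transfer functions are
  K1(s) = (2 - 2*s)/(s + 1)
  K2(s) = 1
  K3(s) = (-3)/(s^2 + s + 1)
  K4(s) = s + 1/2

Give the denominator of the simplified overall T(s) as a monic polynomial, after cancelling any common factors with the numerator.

1. sum the parallel branches K2, K3 = (s^2 + s - 2)/(s^2 + s + 1)
2. reduce the feedback loop with forward K1 and return (K2+K3) = (2*s^3 - 2)/(s^3 - 2*s^2 - 8*s + 3)
3. reduce the parallel group [K1/(1+K1*(K2+K3))], K4 = (2*s^4 + s^3 - 18*s^2 - 2*s - 1)/(2*s^3 - 4*s^2 - 16*s + 6)
T(s) is the step-3 result (common factors already cancelled). Leading coefficient of the denominator: 2. Divide through by 2 for the monic polynomial.

Final answer: s^3 - 2*s^2 - 8*s + 3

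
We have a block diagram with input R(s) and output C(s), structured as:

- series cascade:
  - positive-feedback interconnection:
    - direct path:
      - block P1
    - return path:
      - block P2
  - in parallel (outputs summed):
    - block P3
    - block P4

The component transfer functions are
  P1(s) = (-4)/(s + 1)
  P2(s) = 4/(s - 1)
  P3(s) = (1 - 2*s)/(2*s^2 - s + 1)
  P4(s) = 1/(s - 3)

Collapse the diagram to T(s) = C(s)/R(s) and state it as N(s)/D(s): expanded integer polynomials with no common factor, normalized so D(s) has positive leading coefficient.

Answer: (-24*s^2 + 32*s - 8)/(2*s^5 - 7*s^4 + 34*s^3 - 108*s^2 + 60*s - 45)

Working:
[1] apply the feedback formula to P1, P2 -> (4 - 4*s)/(s^2 + 15)
[2] add P3, P4 (parallel) -> (6*s - 2)/(2*s^3 - 7*s^2 + 4*s - 3)
[3] combine [P1/(1-P1*P2)], (P3+P4) in series, which is the overall transfer function T(s) = C(s)/R(s) in lowest terms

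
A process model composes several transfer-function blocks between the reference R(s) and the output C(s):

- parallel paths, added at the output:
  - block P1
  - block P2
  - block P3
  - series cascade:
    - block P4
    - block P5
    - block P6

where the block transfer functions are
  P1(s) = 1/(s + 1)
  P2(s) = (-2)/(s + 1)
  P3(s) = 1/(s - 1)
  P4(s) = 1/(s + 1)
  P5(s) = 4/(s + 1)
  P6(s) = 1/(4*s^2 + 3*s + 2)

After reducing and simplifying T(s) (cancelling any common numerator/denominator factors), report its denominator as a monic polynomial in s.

[1] cascade P4, P5, P6; result 4/(4*s^4 + 11*s^3 + 12*s^2 + 7*s + 2)
[2] reduce the parallel group P1, P2, P3, (P4*P5*P6); result (8*s^3 + 14*s^2 + 14*s)/(4*s^5 + 7*s^4 + s^3 - 5*s^2 - 5*s - 2)
T(s) is the step-2 result (common factors already cancelled). Leading coefficient of the denominator: 4. Divide through by 4 for the monic polynomial.

Hence the answer: s^5 + 7*s^4/4 + s^3/4 - 5*s^2/4 - 5*s/4 - 1/2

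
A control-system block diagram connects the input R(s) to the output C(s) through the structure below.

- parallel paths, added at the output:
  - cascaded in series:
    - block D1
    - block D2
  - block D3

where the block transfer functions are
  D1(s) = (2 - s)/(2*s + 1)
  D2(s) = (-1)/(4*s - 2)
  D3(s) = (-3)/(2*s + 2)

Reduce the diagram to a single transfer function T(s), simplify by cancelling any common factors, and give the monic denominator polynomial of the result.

Step 1: combine D1, D2 in series; result (s - 2)/(8*s^2 - 2)
Step 2: combine (D1*D2), D3 in parallel; result (-11*s^2 - s + 1)/(8*s^3 + 8*s^2 - 2*s - 2)
T(s) is the step-2 result (common factors already cancelled). Leading coefficient of the denominator: 8. Divide through by 8 for the monic polynomial.

Therefore the answer is s^3 + s^2 - s/4 - 1/4.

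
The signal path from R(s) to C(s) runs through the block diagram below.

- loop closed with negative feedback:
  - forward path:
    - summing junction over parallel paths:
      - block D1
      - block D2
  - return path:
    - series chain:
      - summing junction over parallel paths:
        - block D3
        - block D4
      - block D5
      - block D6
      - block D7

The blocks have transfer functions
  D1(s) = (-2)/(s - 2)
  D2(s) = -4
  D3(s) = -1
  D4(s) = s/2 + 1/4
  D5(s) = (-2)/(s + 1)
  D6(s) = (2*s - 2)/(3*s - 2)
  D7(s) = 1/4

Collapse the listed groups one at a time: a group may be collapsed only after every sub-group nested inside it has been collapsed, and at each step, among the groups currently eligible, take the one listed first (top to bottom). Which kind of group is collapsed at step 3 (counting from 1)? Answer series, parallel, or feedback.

Reducing step by step:

Step 1: add D1, D2 (parallel)
Step 2: add D3, D4 (parallel)
Step 3: cascade (D3+D4), D5, D6, D7
Step 4: feedback reduction of (D1+D2), ((D3+D4)*D5*D6*D7)
So the answer for step 3 is series.

Answer: series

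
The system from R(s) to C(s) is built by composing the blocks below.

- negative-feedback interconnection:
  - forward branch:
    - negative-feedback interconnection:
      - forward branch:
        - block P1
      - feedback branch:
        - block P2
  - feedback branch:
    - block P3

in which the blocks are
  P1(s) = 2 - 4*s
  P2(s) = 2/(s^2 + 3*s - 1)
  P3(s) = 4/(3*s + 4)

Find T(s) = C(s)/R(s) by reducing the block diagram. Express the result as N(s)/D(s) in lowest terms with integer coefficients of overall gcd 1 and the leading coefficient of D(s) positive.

[1] apply the feedback formula to P1, P2, giving (-4*s^3 - 10*s^2 + 10*s - 2)/(s^2 - 5*s + 3)
[2] collapse the loop ([P1/(1+P1*P2)] forward, P3 return), which is the overall transfer function T(s) = C(s)/R(s) in lowest terms

Therefore the answer is (12*s^4 + 46*s^3 + 10*s^2 - 34*s + 8)/(13*s^3 + 51*s^2 - 29*s - 4).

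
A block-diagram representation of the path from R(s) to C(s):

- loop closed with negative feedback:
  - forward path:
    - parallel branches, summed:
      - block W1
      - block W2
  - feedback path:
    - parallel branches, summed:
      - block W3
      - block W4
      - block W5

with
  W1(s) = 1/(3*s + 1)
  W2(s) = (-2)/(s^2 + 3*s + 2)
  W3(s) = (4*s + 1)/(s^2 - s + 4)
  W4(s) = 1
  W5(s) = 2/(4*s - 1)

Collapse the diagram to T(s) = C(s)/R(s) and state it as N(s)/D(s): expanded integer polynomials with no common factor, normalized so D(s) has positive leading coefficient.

Step 1 - sum the parallel branches W1, W2; result (s^2 - 3*s)/(3*s^3 + 10*s^2 + 9*s + 2)
Step 2 - combine W3, W4, W5 in parallel; result (4*s^3 + 13*s^2 + 15*s + 3)/(4*s^3 - 5*s^2 + 17*s - 4)
Step 3 - collapse the loop ((W1+W2) forward, (W3+W4+W5) return); the result is T(s) itself (integer coefficients, no common factor, positive leading denominator coefficient)

Therefore the answer is (4*s^5 - 17*s^4 + 32*s^3 - 55*s^2 + 12*s)/(12*s^6 + 29*s^5 + 38*s^4 + 97*s^3 + 61*s^2 - 11*s - 8).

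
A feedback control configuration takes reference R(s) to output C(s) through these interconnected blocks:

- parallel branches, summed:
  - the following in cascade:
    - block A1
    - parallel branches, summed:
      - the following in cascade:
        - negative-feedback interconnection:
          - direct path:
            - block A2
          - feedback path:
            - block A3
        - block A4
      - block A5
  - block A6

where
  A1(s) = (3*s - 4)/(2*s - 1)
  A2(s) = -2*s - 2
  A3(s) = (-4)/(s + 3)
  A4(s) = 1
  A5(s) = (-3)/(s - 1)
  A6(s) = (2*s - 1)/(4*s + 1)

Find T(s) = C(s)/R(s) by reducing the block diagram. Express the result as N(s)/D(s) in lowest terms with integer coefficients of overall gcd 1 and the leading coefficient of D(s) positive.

Step 1: reduce the feedback loop with forward A2 and return A3 -> (-2*s^2 - 8*s - 6)/(9*s + 11)
Step 2: combine [A2/(1+A2*A3)], A4 in series -> (-2*s^2 - 8*s - 6)/(9*s + 11)
Step 3: reduce the parallel group ([A2/(1+A2*A3)]*A4), A5 -> (-2*s^3 - 6*s^2 - 25*s - 27)/(9*s^2 + 2*s - 11)
Step 4: combine A1, (([A2/(1+A2*A3)]*A4)+A5) in series -> (-6*s^4 - 10*s^3 - 51*s^2 + 19*s + 108)/(18*s^3 - 5*s^2 - 24*s + 11)
Step 5: sum the parallel branches (A1*(([A2/(1+A2*A3)]*A4)+A5)), A6 - this is the overall T(s), already in the required normalized form

Hence the answer: (-24*s^5 - 10*s^4 - 242*s^3 - 18*s^2 + 497*s + 97)/(72*s^4 - 2*s^3 - 101*s^2 + 20*s + 11)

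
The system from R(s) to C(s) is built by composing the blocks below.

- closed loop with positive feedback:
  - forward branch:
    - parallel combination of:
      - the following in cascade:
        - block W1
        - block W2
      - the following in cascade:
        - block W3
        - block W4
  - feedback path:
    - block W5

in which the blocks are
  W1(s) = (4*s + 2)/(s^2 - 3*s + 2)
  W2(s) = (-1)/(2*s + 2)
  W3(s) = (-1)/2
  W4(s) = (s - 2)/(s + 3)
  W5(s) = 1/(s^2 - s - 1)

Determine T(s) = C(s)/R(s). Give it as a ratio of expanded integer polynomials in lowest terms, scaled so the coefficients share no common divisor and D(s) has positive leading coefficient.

The answer is (-s^6 + 5*s^5 - 10*s^4 - 15*s^3 + 23*s^2 + 20*s + 2)/(2*s^6 - 17*s^4 + 6*s^3 + 35*s^2 + 8*s - 10).

Reasoning:
Step 1 - cascade W1, W2; result (-2*s - 1)/(s^3 - 2*s^2 - s + 2)
Step 2 - combine W3, W4 in series; result (2 - s)/(2*s + 6)
Step 3 - reduce the parallel group (W1*W2), (W3*W4); result (-s^4 + 4*s^3 - 7*s^2 - 18*s - 2)/(2*s^4 + 2*s^3 - 14*s^2 - 2*s + 12)
Step 4 - close the feedback loop around ((W1*W2)+(W3*W4)), W5, which is the overall transfer function T(s) = C(s)/R(s) in lowest terms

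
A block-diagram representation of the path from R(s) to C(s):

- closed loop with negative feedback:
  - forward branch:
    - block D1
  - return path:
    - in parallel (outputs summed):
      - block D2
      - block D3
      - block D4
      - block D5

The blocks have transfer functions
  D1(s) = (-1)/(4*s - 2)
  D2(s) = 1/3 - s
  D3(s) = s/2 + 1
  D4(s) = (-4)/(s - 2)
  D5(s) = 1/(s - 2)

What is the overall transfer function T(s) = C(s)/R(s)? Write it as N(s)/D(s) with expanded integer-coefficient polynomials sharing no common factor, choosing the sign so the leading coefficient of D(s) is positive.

1. add D2, D3, D4, D5 (parallel) gives (-3*s^2 + 14*s - 34)/(6*s - 12)
2. collapse the loop (D1 forward, (D2+D3+D4+D5) return), which is the overall transfer function T(s) = C(s)/R(s) in lowest terms

Therefore the answer is (12 - 6*s)/(27*s^2 - 74*s + 58).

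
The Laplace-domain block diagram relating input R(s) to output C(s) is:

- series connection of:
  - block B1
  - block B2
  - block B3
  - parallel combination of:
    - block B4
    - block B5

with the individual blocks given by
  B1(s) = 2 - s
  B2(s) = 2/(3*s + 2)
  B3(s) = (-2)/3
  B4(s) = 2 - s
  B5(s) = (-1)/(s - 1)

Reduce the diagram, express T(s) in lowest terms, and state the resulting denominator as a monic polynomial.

1. reduce the parallel group B4, B5; result (-s^2 + 3*s - 3)/(s - 1)
2. reduce the series chain B1, B2, B3, (B4+B5); result (-4*s^3 + 20*s^2 - 36*s + 24)/(9*s^2 - 3*s - 6)
No further cancellation is possible in the step-2 result, so that is T(s). Its denominator becomes monic after dividing by the leading coefficient 9.

Therefore the answer is s^2 - s/3 - 2/3.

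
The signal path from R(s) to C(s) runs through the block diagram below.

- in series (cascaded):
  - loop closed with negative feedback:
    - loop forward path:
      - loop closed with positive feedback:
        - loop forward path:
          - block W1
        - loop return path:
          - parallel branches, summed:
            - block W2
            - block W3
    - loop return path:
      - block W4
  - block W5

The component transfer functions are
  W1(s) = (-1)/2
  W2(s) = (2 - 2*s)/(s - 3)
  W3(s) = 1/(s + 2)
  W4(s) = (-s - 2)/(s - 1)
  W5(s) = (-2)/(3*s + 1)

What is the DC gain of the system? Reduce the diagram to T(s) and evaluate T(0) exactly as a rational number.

Reducing step by step:

[1] combine W2, W3 in parallel; result (-2*s^2 - s + 1)/(s^2 - s - 6)
[2] feedback reduction of W1, (W2+W3); result (s^2 - s - 6)/(3*s + 11)
[3] apply the feedback formula to [W1/(1-W1*(W2+W3))], W4; result (-s^3 + 2*s^2 + 5*s - 6)/(s^3 - 2*s^2 - 16*s - 1)
[4] combine [[W1/(1-W1*(W2+W3))]/(1+[W1/(1-W1*(W2+W3))]*W4)], W5 in series; result (2*s^3 - 4*s^2 - 10*s + 12)/(3*s^4 - 5*s^3 - 50*s^2 - 19*s - 1)
DC gain: substitute s = 0 into T(s) from step 4: T(0) = 12/(-1) = -12.

Answer: -12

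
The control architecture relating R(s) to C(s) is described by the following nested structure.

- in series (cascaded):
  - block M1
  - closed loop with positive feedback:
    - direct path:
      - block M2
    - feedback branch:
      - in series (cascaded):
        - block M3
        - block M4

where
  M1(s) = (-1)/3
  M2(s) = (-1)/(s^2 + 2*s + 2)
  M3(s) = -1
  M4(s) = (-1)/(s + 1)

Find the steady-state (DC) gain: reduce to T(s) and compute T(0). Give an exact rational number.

Step 1 - reduce the series chain M3, M4 -> 1/(s + 1)
Step 2 - close the feedback loop around M2, (M3*M4) -> (-s - 1)/(s^3 + 3*s^2 + 4*s + 3)
Step 3 - multiply M1, [M2/(1-M2*(M3*M4))] (series) -> (s + 1)/(3*s^3 + 9*s^2 + 12*s + 9)
Step 3 gives the overall T(s). Then T(0) = 1/9.

Therefore the answer is 1/9.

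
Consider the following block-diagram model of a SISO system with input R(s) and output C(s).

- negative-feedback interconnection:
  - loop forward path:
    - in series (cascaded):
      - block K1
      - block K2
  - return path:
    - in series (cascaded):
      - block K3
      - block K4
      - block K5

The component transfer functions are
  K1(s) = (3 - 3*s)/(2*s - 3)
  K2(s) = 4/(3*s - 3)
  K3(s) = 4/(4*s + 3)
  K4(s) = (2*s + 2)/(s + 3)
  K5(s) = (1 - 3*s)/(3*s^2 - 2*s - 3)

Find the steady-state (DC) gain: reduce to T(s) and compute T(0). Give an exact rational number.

First reduce the diagram to T(s).

Step 1. reduce the series chain K1, K2; result (-4)/(2*s - 3)
Step 2. multiply K3, K4, K5 (series); result (-24*s^2 - 16*s + 8)/(12*s^4 + 37*s^3 - 15*s^2 - 63*s - 27)
Step 3. apply the feedback formula to (K1*K2), (K3*K4*K5); result (-48*s^4 - 148*s^3 + 60*s^2 + 252*s + 108)/(24*s^5 + 38*s^4 - 141*s^3 + 15*s^2 + 199*s + 49)
That last expression is T(s); at s = 0 only the constant terms survive, so T(0) = 108/49.

Answer: 108/49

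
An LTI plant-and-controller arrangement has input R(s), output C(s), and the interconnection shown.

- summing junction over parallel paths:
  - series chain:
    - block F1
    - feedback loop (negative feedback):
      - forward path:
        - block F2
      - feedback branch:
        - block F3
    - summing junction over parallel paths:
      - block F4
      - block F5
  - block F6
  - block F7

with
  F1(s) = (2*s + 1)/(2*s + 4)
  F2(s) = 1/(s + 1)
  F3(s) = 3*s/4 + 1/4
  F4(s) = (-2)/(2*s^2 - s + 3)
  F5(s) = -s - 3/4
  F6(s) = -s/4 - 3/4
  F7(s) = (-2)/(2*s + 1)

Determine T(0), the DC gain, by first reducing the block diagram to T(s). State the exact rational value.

Answer: -91/30

Working:
(1) reduce the feedback loop with forward F2 and return F3 = 4/(7*s + 5)
(2) reduce the parallel group F4, F5 = (-8*s^3 - 2*s^2 - 9*s - 17)/(8*s^2 - 4*s + 12)
(3) multiply F1, [F2/(1+F2*F3)], (F4+F5) (series) = (-16*s^4 - 12*s^3 - 20*s^2 - 43*s - 17)/(28*s^4 + 62*s^3 + 44*s^2 + 94*s + 60)
(4) combine (F1*[F2/(1+F2*F3)]*(F4+F5)), F6, F7 in parallel = (-28*s^6 - 224*s^5 - 495*s^4 - 693*s^3 - 843*s^2 - 881*s - 364)/(112*s^5 + 304*s^4 + 300*s^3 + 464*s^2 + 428*s + 120)
The step-4 result is T(s). Setting s = 0: T(0) = -364/120 = -91/30.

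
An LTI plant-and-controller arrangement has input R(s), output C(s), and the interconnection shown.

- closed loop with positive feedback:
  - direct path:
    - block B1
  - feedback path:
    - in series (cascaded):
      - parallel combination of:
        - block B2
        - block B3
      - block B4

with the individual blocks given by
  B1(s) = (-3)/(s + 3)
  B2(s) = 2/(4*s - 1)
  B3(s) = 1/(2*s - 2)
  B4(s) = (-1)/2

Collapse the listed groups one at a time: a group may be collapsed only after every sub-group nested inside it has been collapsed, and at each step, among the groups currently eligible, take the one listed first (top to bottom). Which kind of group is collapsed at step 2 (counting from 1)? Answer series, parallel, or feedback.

[1] add B2, B3 (parallel)
[2] cascade (B2+B3), B4
[3] feedback reduction of B1, ((B2+B3)*B4)
The group at step 2 is a series group.

Therefore the answer is series.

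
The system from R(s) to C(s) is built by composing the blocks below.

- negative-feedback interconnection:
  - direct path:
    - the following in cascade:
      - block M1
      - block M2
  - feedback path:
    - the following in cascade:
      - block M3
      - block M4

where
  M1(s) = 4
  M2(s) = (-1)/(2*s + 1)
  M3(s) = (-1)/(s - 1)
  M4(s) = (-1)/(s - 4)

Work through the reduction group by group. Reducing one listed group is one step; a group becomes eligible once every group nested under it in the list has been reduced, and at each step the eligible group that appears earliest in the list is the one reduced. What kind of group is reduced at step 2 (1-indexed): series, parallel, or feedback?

Reducing step by step:

(1) series reduction of M1, M2
(2) series reduction of M3, M4
(3) apply the feedback formula to (M1*M2), (M3*M4)
The group at step 2 is a series group.

Answer: series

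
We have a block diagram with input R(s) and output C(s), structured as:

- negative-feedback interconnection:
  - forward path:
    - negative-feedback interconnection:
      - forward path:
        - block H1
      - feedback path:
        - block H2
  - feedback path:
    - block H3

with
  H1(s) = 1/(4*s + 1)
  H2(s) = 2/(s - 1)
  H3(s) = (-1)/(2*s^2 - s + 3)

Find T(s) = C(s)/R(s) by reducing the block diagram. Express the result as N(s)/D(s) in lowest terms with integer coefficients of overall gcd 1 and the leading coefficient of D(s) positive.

First reduce the diagram to T(s).

1. collapse the loop (H1 forward, H2 return), giving (s - 1)/(4*s^2 - 3*s + 1)
2. reduce the feedback loop with forward [H1/(1+H1*H2)] and return H3: this yields T(s), and no further normalization is needed

Answer: (2*s^3 - 3*s^2 + 4*s - 3)/(8*s^4 - 10*s^3 + 17*s^2 - 11*s + 4)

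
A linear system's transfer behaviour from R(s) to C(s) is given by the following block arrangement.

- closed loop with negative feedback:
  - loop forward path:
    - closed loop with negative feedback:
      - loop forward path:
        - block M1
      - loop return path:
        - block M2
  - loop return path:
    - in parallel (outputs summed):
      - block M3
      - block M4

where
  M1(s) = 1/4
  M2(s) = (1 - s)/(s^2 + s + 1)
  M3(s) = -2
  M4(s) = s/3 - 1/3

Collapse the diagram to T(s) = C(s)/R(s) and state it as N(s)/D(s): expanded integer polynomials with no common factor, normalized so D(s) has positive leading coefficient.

The answer is (3*s^2 + 3*s + 3)/(s^3 + 6*s^2 + 3*s + 8).

Reasoning:
Step 1 - close the feedback loop around M1, M2: (s^2 + s + 1)/(4*s^2 + 3*s + 5)
Step 2 - reduce the parallel group M3, M4: s/3 - 7/3
Step 3 - reduce the feedback loop with forward [M1/(1+M1*M2)] and return (M3+M4) - this is the overall T(s), already in the required normalized form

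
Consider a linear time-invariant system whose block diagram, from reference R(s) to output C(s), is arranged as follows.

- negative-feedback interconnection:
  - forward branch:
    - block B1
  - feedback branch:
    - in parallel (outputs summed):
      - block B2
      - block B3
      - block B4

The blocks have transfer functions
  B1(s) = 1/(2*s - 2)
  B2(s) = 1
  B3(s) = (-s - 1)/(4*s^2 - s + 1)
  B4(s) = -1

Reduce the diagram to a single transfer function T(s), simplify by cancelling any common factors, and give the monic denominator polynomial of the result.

Step 1: combine B2, B3, B4 in parallel = (-s - 1)/(4*s^2 - s + 1)
Step 2: reduce the feedback loop with forward B1 and return (B2+B3+B4) = (4*s^2 - s + 1)/(8*s^3 - 10*s^2 + 3*s - 3)
T(s) is the step-2 result (common factors already cancelled). Leading coefficient of the denominator: 8. Divide through by 8 for the monic polynomial.

Answer: s^3 - 5*s^2/4 + 3*s/8 - 3/8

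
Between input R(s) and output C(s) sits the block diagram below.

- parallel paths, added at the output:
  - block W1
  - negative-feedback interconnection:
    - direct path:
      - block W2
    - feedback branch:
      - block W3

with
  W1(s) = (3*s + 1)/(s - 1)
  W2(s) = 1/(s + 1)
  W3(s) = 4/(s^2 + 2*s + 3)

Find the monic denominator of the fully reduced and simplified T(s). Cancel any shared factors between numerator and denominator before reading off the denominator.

Reducing step by step:

1. reduce the feedback loop with forward W2 and return W3, giving (s^2 + 2*s + 3)/(s^3 + 3*s^2 + 5*s + 7)
2. combine W1, [W2/(1+W2*W3)] in parallel, giving (3*s^4 + 11*s^3 + 19*s^2 + 27*s + 4)/(s^4 + 2*s^3 + 2*s^2 + 2*s - 7)
T(s) is the step-2 result (common factors already cancelled). Leading coefficient of the denominator: 1, so no rescaling is needed.

Answer: s^4 + 2*s^3 + 2*s^2 + 2*s - 7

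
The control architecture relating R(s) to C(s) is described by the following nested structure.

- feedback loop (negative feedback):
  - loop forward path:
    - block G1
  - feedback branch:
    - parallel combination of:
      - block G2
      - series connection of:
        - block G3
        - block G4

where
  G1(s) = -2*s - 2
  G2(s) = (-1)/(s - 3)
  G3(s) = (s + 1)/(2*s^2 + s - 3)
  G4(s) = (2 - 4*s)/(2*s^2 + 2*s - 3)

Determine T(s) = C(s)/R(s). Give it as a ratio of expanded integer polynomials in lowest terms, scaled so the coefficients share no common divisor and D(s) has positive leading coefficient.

Step 1. reduce the series chain G3, G4 gives (-4*s^2 - 2*s + 2)/(4*s^4 + 6*s^3 - 10*s^2 - 9*s + 9)
Step 2. parallel reduction of G2, (G3*G4) gives (-4*s^4 - 10*s^3 + 20*s^2 + 17*s - 15)/(4*s^5 - 6*s^4 - 28*s^3 + 21*s^2 + 36*s - 27)
Step 3. collapse the loop (G1 forward, (G2+(G3*G4)) return), giving the overall T(s)

Therefore the answer is (-8*s^6 + 4*s^5 + 68*s^4 + 14*s^3 - 114*s^2 - 18*s + 54)/(12*s^5 + 22*s^4 - 48*s^3 - 53*s^2 + 32*s + 3).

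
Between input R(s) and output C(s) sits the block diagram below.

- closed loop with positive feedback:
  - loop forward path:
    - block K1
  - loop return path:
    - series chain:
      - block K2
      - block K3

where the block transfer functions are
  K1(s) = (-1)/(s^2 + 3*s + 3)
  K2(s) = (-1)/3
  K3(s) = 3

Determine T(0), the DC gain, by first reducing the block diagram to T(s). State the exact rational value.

First reduce the diagram to T(s).

Step 1: combine K2, K3 in series, giving -1
Step 2: close the feedback loop around K1, (K2*K3), giving (-1)/(s^2 + 3*s + 2)
That last expression is T(s); at s = 0 only the constant terms survive, so T(0) = -1/2.

Answer: -1/2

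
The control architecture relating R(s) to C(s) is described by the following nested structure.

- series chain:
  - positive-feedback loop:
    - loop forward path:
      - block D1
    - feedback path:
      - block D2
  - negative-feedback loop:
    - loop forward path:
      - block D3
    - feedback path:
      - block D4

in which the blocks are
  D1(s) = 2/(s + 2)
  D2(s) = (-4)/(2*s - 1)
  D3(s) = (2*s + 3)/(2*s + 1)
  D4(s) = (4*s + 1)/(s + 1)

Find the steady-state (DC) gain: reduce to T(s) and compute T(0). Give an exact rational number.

First reduce the diagram to T(s).

(1) close the feedback loop around D1, D2 = (4*s - 2)/(2*s^2 + 3*s + 6)
(2) close the feedback loop around D3, D4 = (2*s^2 + 5*s + 3)/(10*s^2 + 17*s + 4)
(3) combine [D1/(1-D1*D2)], [D3/(1+D3*D4)] in series = (8*s^3 + 16*s^2 + 2*s - 6)/(20*s^4 + 64*s^3 + 119*s^2 + 114*s + 24)
Evaluating the step-3 result (the overall T(s)) at s = 0 gives T(0) = -6/24 = -1/4.

Answer: -1/4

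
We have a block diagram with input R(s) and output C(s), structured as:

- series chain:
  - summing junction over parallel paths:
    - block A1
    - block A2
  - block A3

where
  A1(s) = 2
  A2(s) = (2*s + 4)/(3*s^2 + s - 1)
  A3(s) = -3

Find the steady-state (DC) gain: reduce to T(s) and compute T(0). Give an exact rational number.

Step 1: add A1, A2 (parallel) gives (6*s^2 + 4*s + 2)/(3*s^2 + s - 1)
Step 2: multiply (A1+A2), A3 (series) gives (-18*s^2 - 12*s - 6)/(3*s^2 + s - 1)
That last expression is T(s); at s = 0 only the constant terms survive, so T(0) = -6/(-1) = 6.

Answer: 6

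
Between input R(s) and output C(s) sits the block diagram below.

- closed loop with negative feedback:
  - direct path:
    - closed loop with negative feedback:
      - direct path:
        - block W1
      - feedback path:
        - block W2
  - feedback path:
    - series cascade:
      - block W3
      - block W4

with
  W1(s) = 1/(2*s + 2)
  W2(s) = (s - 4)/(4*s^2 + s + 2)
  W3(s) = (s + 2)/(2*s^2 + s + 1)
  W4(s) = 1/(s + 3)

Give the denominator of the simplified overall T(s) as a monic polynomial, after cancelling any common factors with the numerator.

Reducing step by step:

Step 1. apply the feedback formula to W1, W2 = (4*s^2 + s + 2)/(8*s^3 + 10*s^2 + 7*s)
Step 2. reduce the series chain W3, W4 = (s + 2)/(2*s^3 + 7*s^2 + 4*s + 3)
Step 3. collapse the loop ([W1/(1+W1*W2)] forward, (W3*W4) return) = (8*s^5 + 30*s^4 + 27*s^3 + 30*s^2 + 11*s + 6)/(16*s^6 + 76*s^5 + 116*s^4 + 117*s^3 + 67*s^2 + 25*s + 4)
The result of step 3 is T(s) in lowest terms. Its denominator has leading coefficient 16; dividing the denominator through by 16 makes it monic.

Answer: s^6 + 19*s^5/4 + 29*s^4/4 + 117*s^3/16 + 67*s^2/16 + 25*s/16 + 1/4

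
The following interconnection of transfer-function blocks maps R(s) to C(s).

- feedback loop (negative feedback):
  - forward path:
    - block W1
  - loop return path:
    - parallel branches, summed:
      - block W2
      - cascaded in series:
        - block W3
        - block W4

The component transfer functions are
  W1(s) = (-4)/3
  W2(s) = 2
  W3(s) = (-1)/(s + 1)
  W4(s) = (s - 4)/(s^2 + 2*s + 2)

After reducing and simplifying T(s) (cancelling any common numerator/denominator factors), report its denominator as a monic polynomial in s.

Reducing step by step:

1. cascade W3, W4; result (4 - s)/(s^3 + 3*s^2 + 4*s + 2)
2. parallel reduction of W2, (W3*W4); result (2*s^3 + 6*s^2 + 7*s + 8)/(s^3 + 3*s^2 + 4*s + 2)
3. collapse the loop (W1 forward, (W2+(W3*W4)) return); result (4*s^3 + 12*s^2 + 16*s + 8)/(5*s^3 + 15*s^2 + 16*s + 26)
No further cancellation is possible in the step-3 result, so that is T(s). Its denominator becomes monic after dividing by the leading coefficient 5.

Answer: s^3 + 3*s^2 + 16*s/5 + 26/5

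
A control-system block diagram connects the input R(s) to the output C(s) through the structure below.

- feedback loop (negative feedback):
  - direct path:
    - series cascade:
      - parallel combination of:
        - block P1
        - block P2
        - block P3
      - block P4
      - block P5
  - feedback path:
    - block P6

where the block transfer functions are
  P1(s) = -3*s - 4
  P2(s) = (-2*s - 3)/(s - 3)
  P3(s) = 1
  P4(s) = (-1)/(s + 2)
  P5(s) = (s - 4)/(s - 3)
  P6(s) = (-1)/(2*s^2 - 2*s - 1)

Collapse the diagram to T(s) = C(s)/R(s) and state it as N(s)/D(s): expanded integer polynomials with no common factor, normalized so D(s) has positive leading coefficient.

Reducing step by step:

1. combine P1, P2, P3 in parallel, giving (-3*s^2 + 4*s + 6)/(s - 3)
2. cascade (P1+P2+P3), P4, P5, giving (3*s^3 - 16*s^2 + 10*s + 24)/(s^3 - 4*s^2 - 3*s + 18)
3. feedback reduction of ((P1+P2+P3)*P4*P5), P6: this yields T(s), and no further normalization is needed

Answer: (6*s^5 - 38*s^4 + 49*s^3 + 44*s^2 - 58*s - 24)/(2*s^5 - 10*s^4 - 2*s^3 + 62*s^2 - 43*s - 42)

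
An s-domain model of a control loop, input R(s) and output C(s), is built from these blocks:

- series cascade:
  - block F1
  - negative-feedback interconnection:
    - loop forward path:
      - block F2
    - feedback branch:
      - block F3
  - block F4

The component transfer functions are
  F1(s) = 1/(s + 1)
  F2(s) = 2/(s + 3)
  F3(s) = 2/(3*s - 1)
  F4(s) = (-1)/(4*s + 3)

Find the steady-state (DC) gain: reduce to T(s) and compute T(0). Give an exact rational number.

[1] reduce the feedback loop with forward F2 and return F3 -> (6*s - 2)/(3*s^2 + 8*s + 1)
[2] cascade F1, [F2/(1+F2*F3)], F4 -> (2 - 6*s)/(12*s^4 + 53*s^3 + 69*s^2 + 31*s + 3)
That last expression is T(s); at s = 0 only the constant terms survive, so T(0) = 2/3.

Hence the answer: 2/3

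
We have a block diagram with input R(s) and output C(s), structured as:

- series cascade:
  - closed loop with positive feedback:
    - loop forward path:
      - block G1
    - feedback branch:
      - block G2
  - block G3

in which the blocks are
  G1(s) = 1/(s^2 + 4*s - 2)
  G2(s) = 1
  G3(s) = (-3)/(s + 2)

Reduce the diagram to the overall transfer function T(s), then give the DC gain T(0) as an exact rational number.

Step 1 - feedback reduction of G1, G2 -> 1/(s^2 + 4*s - 3)
Step 2 - multiply [G1/(1-G1*G2)], G3 (series) -> (-3)/(s^3 + 6*s^2 + 5*s - 6)
Evaluating the step-2 result (the overall T(s)) at s = 0 gives T(0) = -3/(-6) = 1/2.

Hence the answer: 1/2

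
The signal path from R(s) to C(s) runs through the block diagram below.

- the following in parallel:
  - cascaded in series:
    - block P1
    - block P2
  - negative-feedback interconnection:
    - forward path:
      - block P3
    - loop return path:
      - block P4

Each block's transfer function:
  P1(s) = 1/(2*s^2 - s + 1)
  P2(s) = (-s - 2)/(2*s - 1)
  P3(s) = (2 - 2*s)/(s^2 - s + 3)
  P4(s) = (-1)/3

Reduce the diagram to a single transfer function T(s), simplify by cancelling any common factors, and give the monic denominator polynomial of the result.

Reducing step by step:

[1] reduce the series chain P1, P2; result (-s - 2)/(4*s^3 - 4*s^2 + 3*s - 1)
[2] feedback reduction of P3, P4; result (6 - 6*s)/(3*s^2 - s + 7)
[3] add (P1*P2), [P3/(1+P3*P4)] (parallel); result (-24*s^4 + 45*s^3 - 47*s^2 + 19*s - 20)/(12*s^5 - 16*s^4 + 41*s^3 - 34*s^2 + 22*s - 7)
T(s) is the step-3 result (common factors already cancelled). Leading coefficient of the denominator: 12. Divide through by 12 for the monic polynomial.

Answer: s^5 - 4*s^4/3 + 41*s^3/12 - 17*s^2/6 + 11*s/6 - 7/12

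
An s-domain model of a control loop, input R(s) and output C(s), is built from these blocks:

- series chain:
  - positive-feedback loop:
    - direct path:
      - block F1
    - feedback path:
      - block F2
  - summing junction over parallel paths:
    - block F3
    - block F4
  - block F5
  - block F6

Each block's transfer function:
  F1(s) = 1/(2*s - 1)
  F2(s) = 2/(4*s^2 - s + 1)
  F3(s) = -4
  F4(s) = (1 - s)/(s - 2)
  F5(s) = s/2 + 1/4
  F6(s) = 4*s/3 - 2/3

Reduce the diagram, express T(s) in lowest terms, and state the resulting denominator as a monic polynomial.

1. collapse the loop (F1 forward, F2 return) -> (4*s^2 - s + 1)/(8*s^3 - 6*s^2 + 3*s - 3)
2. combine F3, F4 in parallel -> (9 - 5*s)/(s - 2)
3. cascade [F1/(1-F1*F2)], (F3+F4), F5, F6 -> (-80*s^5 + 164*s^4 - 36*s^3 - 5*s^2 + 14*s - 9)/(48*s^4 - 132*s^3 + 90*s^2 - 54*s + 36)
Step 3 gives the fully reduced T(s), with no common factor left to cancel. The denominator's leading coefficient is 48, so divide each of its coefficients by 48 to get the monic form.

Hence the answer: s^4 - 11*s^3/4 + 15*s^2/8 - 9*s/8 + 3/4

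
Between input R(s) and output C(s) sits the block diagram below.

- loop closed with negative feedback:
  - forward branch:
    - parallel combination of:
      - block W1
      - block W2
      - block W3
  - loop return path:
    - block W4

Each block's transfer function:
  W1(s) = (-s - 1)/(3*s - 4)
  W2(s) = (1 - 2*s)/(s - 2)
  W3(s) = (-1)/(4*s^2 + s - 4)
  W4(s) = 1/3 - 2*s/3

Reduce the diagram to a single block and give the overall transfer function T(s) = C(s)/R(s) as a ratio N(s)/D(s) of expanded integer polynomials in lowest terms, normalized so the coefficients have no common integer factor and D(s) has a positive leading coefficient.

Step 1 - reduce the parallel group W1, W2, W3: (-28*s^4 + 41*s^3 + 29*s^2 - 40*s)/(12*s^4 - 37*s^3 + 10*s^2 + 48*s - 32)
Step 2 - apply the feedback formula to (W1+W2+W3), W4, giving the overall T(s)

Therefore the answer is (-84*s^4 + 123*s^3 + 87*s^2 - 120*s)/(56*s^5 - 74*s^4 - 128*s^3 + 139*s^2 + 104*s - 96).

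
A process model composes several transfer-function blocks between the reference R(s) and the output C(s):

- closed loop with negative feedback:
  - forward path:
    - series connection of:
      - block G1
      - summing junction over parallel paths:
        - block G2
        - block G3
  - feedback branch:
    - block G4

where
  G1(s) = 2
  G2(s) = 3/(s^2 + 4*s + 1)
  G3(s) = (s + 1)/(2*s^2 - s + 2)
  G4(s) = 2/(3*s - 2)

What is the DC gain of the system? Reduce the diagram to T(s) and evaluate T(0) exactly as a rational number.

The answer is -7/6.

Reasoning:
(1) add G2, G3 (parallel), giving (s^3 + 11*s^2 + 2*s + 7)/(2*s^4 + 7*s^3 + 7*s + 2)
(2) multiply G1, (G2+G3) (series), giving (2*s^3 + 22*s^2 + 4*s + 14)/(2*s^4 + 7*s^3 + 7*s + 2)
(3) apply the feedback formula to (G1*(G2+G3)), G4, giving (6*s^4 + 62*s^3 - 32*s^2 + 34*s - 28)/(6*s^5 + 17*s^4 - 10*s^3 + 65*s^2 + 24)
DC gain: substitute s = 0 into T(s) from step 3: T(0) = -28/24 = -7/6.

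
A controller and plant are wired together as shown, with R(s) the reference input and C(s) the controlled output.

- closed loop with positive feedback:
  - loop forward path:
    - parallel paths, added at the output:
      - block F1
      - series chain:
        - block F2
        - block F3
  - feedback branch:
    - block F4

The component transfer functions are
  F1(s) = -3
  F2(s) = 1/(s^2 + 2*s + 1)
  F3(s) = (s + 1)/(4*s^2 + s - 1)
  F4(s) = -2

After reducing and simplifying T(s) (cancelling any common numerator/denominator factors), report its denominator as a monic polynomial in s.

Step 1. reduce the series chain F2, F3: 1/(4*s^3 + 5*s^2 - 1)
Step 2. parallel reduction of F1, (F2*F3): (-12*s^3 - 15*s^2 + 4)/(4*s^3 + 5*s^2 - 1)
Step 3. feedback reduction of (F1+(F2*F3)), F4: (12*s^3 + 15*s^2 - 4)/(20*s^3 + 25*s^2 - 7)
The result of step 3 is T(s) in lowest terms. Its denominator has leading coefficient 20; dividing the denominator through by 20 makes it monic.

Therefore the answer is s^3 + 5*s^2/4 - 7/20.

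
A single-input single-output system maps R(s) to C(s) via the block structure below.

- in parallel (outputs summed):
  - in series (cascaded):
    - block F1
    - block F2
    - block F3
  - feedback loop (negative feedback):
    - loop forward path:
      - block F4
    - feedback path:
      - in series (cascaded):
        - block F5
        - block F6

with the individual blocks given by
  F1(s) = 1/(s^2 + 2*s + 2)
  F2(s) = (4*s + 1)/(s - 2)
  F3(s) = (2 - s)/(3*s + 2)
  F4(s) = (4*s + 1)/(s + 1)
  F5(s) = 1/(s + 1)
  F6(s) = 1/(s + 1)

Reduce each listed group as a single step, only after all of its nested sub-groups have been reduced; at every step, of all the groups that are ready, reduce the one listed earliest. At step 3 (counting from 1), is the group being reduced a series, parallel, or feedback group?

Step 1 - reduce the series chain F1, F2, F3
Step 2 - cascade F5, F6
Step 3 - close the feedback loop around F4, (F5*F6)
Step 4 - parallel reduction of (F1*F2*F3), [F4/(1+F4*(F5*F6))]
Step 3: feedback.

Hence the answer: feedback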